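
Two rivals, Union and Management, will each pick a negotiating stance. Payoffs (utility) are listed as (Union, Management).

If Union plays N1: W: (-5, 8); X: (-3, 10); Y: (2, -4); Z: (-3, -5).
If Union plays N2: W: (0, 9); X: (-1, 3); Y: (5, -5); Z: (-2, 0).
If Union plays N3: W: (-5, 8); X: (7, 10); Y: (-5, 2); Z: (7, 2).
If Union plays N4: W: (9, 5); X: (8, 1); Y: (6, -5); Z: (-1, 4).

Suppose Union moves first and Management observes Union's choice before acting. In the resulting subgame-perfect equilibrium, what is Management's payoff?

5

Work backward from Management's decision.
- N1: BR = X, leader payoff -3.
- N2: BR = W, leader payoff 0.
- N3: BR = X, leader payoff 7.
- N4: BR = W, leader payoff 9.
Union's induced payoffs are -3, 0, 7, 9, so Union commits to N4. Subgame-perfect outcome: (N4, W) with payoffs (9, 5).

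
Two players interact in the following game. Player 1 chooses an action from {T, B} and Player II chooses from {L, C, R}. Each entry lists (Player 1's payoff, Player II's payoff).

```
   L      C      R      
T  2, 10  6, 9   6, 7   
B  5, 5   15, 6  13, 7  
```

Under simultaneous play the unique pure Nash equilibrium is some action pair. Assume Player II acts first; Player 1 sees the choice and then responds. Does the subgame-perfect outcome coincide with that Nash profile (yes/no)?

yes

Player 1 best-responds to each possible Player II move:
- L: BR = B, leader payoff 5.
- C: BR = B, leader payoff 6.
- R: BR = B, leader payoff 7.
Among 5, 6, 7, the best is 7 at R. Subgame-perfect outcome: (B, R) with payoffs (13, 7).
Now find the simultaneous Nash equilibrium.
Player 1's best replies: L→B; C→B; R→B.
Player II's best replies: T→L; B→R.
The unique mutual best reply is (B, R), giving (13, 7).
Sequential outcome (B, R) coincides with the Nash profile (B, R).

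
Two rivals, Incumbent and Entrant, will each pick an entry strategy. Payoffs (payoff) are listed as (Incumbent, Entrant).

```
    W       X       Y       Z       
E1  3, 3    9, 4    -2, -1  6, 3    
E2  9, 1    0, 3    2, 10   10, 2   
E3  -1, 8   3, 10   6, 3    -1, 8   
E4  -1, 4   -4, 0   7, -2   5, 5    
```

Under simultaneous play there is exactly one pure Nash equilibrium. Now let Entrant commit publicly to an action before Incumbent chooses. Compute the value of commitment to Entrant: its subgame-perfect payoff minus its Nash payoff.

Backward induction with Entrant moving first.
- W: BR = E2, leader payoff 1.
- X: BR = E1, leader payoff 4.
- Y: BR = E4, leader payoff -2.
- Z: BR = E2, leader payoff 2.
Entrant's induced payoffs are 1, 4, -2, 2, so Entrant commits to X. Subgame-perfect outcome: (E1, X) with payoffs (9, 4).
Now find the simultaneous Nash equilibrium.
Incumbent's best replies: W→E2; X→E1; Y→E4; Z→E2.
Entrant's best replies: E1→X; E2→Y; E3→X; E4→Z.
The unique mutual best reply is (E1, X), giving (9, 4).
Entrant's commitment gain: 4 − 4 = 0.

0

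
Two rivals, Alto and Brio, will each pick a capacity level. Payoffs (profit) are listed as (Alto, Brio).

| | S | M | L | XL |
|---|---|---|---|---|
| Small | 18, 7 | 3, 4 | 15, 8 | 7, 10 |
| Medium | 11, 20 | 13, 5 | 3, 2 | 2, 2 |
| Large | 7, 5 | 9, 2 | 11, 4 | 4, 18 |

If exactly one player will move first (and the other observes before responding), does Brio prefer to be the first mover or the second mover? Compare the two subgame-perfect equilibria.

second

If Alto leads: Brio's best replies are Small→XL, Medium→S, Large→XL; Alto's induced payoffs 7, 11, 4; outcome (Medium, S), payoffs (11, 20).
If Brio leads: Alto's best replies are S→Small, M→Medium, L→Small, XL→Small; Brio's induced payoffs 7, 5, 8, 10; outcome (Small, XL), payoffs (7, 10).
Brio gets 10 moving first and 20 moving second, so Brio prefers to move second.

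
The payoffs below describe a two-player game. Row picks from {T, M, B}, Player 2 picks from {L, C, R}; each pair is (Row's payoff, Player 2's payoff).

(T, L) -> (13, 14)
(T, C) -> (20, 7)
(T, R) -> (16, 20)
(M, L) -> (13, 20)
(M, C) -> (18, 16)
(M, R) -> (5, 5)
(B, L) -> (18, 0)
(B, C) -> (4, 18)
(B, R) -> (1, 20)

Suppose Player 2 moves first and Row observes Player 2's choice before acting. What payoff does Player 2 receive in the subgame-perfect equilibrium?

20

Work backward from Row's decision.
- L: Row compares 13, 13, 18 and picks B; Player 2 would get 0.
- C: Row compares 20, 18, 4 and picks T; Player 2 would get 7.
- R: Row compares 16, 5, 1 and picks T; Player 2 would get 20.
Player 2's induced payoffs are 0, 7, 20, so Player 2 commits to R. Subgame-perfect outcome: (T, R) with payoffs (16, 20).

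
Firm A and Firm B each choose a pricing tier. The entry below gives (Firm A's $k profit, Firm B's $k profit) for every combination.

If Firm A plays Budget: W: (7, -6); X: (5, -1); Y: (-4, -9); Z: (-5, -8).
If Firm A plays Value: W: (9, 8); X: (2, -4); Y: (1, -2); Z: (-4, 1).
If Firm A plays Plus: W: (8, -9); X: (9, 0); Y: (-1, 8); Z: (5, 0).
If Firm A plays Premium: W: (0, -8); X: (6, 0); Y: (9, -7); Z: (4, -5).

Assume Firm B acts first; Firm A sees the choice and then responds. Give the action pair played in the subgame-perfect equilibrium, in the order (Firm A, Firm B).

Firm A best-responds to each possible Firm B move:
- W: BR = Value, leader payoff 8.
- X: BR = Plus, leader payoff 0.
- Y: BR = Premium, leader payoff -7.
- Z: BR = Plus, leader payoff 0.
Firm B's induced payoffs are 8, 0, -7, 0, so Firm B commits to W. Subgame-perfect outcome: (Value, W) with payoffs (9, 8).

(Value, W)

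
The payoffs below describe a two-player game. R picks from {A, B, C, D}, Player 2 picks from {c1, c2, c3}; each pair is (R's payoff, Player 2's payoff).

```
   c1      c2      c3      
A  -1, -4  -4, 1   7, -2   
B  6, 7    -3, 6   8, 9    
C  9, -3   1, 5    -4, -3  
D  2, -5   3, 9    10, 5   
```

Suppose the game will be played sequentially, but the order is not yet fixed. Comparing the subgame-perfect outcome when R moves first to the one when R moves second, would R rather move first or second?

first

If R leads: Player 2's best replies are A→c2, B→c3, C→c2, D→c2; R's induced payoffs -4, 8, 1, 3; outcome (B, c3), payoffs (8, 9).
If Player 2 leads: R's best replies are c1→C, c2→D, c3→D; Player 2's induced payoffs -3, 9, 5; outcome (D, c2), payoffs (3, 9).
R gets 8 moving first and 3 moving second, so R prefers to move first.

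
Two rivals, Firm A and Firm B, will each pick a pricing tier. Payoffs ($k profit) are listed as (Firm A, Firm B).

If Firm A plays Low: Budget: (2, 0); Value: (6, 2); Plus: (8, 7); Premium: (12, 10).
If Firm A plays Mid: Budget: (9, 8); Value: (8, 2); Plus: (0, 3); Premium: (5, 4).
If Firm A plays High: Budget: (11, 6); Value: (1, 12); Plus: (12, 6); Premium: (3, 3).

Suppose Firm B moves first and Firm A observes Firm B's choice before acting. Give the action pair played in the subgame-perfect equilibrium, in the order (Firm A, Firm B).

(Low, Premium)

Firm A best-responds to each possible Firm B move:
- Budget: Firm A compares 2, 9, 11 and picks High; Firm B would get 6.
- Value: Firm A compares 6, 8, 1 and picks Mid; Firm B would get 2.
- Plus: Firm A compares 8, 0, 12 and picks High; Firm B would get 6.
- Premium: Firm A compares 12, 5, 3 and picks Low; Firm B would get 10.
Maximizing over 6, 2, 6, 10, Firm B chooses Premium. Subgame-perfect outcome: (Low, Premium) with payoffs (12, 10).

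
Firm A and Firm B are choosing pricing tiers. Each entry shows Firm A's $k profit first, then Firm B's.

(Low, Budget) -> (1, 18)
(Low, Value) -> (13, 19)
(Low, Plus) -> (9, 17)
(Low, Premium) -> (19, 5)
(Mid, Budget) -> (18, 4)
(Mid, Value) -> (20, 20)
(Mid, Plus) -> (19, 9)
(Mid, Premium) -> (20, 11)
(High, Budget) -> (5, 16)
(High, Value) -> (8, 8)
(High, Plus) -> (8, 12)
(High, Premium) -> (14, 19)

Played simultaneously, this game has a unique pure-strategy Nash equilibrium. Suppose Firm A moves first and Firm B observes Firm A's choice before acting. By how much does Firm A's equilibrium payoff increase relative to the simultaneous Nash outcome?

Firm B best-responds to each possible Firm A move:
- Low: BR = Value, leader payoff 13.
- Mid: BR = Value, leader payoff 20.
- High: BR = Premium, leader payoff 14.
Among 13, 20, 14, the best is 20 at Mid. Subgame-perfect outcome: (Mid, Value) with payoffs (20, 20).
Now find the simultaneous Nash equilibrium.
Firm A's best replies: Budget→Mid; Value→Mid; Plus→Mid; Premium→Mid.
Firm B's best replies: Low→Value; Mid→Value; High→Premium.
Only (Mid, Value) has each player best-responding; Nash payoffs (20, 20).
Firm A's commitment gain: 20 − 20 = 0.

0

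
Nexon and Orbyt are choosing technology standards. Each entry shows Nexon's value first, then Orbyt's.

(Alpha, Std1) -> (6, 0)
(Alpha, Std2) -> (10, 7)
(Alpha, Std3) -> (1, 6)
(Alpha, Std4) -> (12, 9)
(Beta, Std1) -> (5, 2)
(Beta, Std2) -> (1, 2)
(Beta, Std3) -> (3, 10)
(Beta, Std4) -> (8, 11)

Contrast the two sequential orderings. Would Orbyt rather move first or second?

If Nexon leads: Orbyt's best replies are Alpha→Std4, Beta→Std4; Nexon's induced payoffs 12, 8; outcome (Alpha, Std4), payoffs (12, 9).
If Orbyt leads: Nexon's best replies are Std1→Alpha, Std2→Alpha, Std3→Beta, Std4→Alpha; Orbyt's induced payoffs 0, 7, 10, 9; outcome (Beta, Std3), payoffs (3, 10).
Orbyt gets 10 moving first and 9 moving second, so Orbyt prefers to move first.

first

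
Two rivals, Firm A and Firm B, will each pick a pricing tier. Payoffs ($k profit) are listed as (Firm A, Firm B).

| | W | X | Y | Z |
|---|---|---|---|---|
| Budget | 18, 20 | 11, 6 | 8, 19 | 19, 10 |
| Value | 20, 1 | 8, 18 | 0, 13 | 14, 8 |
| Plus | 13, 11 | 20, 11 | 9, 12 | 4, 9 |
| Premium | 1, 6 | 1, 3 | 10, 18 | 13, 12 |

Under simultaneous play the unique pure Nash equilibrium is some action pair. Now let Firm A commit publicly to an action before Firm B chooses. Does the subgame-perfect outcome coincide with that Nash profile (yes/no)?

Solve by backward induction (Firm A leads).
- Budget → Firm B plays W (best of 20, 6, 19, 10); Firm A gets 18.
- Value → Firm B plays X (best of 1, 18, 13, 8); Firm A gets 8.
- Plus → Firm B plays Y (best of 11, 11, 12, 9); Firm A gets 9.
- Premium → Firm B plays Y (best of 6, 3, 18, 12); Firm A gets 10.
Maximizing over 18, 8, 9, 10, Firm A chooses Budget. Subgame-perfect outcome: (Budget, W) with payoffs (18, 20).
Under simultaneous play:
Firm A's best replies: W→Value; X→Plus; Y→Premium; Z→Budget.
Firm B's best replies: Budget→W; Value→X; Plus→Y; Premium→Y.
The unique mutual best reply is (Premium, Y), giving (10, 18).
Sequential outcome (Budget, W) differs from the Nash profile (Premium, Y).

no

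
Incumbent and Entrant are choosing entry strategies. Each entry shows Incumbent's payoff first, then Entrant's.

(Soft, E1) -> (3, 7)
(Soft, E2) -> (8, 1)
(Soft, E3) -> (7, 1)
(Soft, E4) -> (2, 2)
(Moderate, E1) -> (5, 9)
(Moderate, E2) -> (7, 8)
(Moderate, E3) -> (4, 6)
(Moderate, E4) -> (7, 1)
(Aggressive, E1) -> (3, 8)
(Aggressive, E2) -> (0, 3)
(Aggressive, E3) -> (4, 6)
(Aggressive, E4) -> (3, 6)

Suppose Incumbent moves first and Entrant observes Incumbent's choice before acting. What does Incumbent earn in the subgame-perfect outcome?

Entrant best-responds to each possible Incumbent move:
- Soft: Entrant compares 7, 1, 1, 2 and picks E1; Incumbent would get 3.
- Moderate: Entrant compares 9, 8, 6, 1 and picks E1; Incumbent would get 5.
- Aggressive: Entrant compares 8, 3, 6, 6 and picks E1; Incumbent would get 3.
Among 3, 5, 3, the best is 5 at Moderate. Subgame-perfect outcome: (Moderate, E1) with payoffs (5, 9).

5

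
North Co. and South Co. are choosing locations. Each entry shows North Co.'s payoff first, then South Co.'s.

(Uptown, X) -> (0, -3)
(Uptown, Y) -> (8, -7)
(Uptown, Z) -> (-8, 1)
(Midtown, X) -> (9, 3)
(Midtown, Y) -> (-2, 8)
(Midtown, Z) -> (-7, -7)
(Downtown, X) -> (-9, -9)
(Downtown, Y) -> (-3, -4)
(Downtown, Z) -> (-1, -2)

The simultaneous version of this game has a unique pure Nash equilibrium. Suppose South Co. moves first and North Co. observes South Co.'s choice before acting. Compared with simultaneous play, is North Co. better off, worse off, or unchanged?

Solve by backward induction (South Co. leads).
- X → North Co. plays Midtown (best of 0, 9, -9); South Co. gets 3.
- Y → North Co. plays Uptown (best of 8, -2, -3); South Co. gets -7.
- Z → North Co. plays Downtown (best of -8, -7, -1); South Co. gets -2.
South Co.'s induced payoffs are 3, -7, -2, so South Co. commits to X. Subgame-perfect outcome: (Midtown, X) with payoffs (9, 3).
Now find the simultaneous Nash equilibrium.
North Co.'s best replies: X→Midtown; Y→Uptown; Z→Downtown.
South Co.'s best replies: Uptown→Z; Midtown→Y; Downtown→Z.
The unique mutual best reply is (Downtown, Z), giving (-1, -2).
North Co. earns 9 sequentially versus -1 at the Nash outcome: better off.

better off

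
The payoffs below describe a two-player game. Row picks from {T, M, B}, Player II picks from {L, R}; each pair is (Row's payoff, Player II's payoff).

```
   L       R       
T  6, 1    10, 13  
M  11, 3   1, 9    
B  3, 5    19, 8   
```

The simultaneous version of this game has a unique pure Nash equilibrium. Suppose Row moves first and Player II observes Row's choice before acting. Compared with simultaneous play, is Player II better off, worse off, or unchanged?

Work backward from Player II's decision.
- T: Player II compares 1, 13 and picks R; Row would get 10.
- M: Player II compares 3, 9 and picks R; Row would get 1.
- B: Player II compares 5, 8 and picks R; Row would get 19.
Among 10, 1, 19, the best is 19 at B. Subgame-perfect outcome: (B, R) with payoffs (19, 8).
Now find the simultaneous Nash equilibrium.
Row's best replies: L→M; R→B.
Player II's best replies: T→R; M→R; B→R.
The unique mutual best reply is (B, R), giving (19, 8).
Player II earns 8 sequentially versus 8 at the Nash outcome: unchanged.

unchanged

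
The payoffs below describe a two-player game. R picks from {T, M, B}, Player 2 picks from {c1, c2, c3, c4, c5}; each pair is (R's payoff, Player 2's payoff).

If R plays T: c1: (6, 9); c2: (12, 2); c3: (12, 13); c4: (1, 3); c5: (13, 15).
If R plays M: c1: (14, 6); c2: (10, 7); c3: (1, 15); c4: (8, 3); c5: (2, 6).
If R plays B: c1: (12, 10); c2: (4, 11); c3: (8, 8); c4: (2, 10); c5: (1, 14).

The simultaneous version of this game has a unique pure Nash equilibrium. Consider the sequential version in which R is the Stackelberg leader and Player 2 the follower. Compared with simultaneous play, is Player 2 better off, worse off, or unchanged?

unchanged

Solve by backward induction (R leads).
- T: BR = c5, leader payoff 13.
- M: BR = c3, leader payoff 1.
- B: BR = c5, leader payoff 1.
Among 13, 1, 1, the best is 13 at T. Subgame-perfect outcome: (T, c5) with payoffs (13, 15).
Under simultaneous play:
R's best replies: c1→M; c2→T; c3→T; c4→M; c5→T.
Player 2's best replies: T→c5; M→c3; B→c5.
The unique mutual best reply is (T, c5), giving (13, 15).
Player 2 earns 15 sequentially versus 15 at the Nash outcome: unchanged.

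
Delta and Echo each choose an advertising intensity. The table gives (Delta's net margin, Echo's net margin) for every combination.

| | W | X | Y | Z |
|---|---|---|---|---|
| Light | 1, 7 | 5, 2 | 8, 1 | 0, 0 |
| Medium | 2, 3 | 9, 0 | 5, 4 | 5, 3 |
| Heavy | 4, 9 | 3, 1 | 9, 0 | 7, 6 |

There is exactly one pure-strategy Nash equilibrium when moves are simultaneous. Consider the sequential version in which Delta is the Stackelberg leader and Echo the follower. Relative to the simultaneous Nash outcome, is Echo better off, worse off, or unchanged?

Backward induction with Delta moving first.
- Light: Echo compares 7, 2, 1, 0 and picks W; Delta would get 1.
- Medium: Echo compares 3, 0, 4, 3 and picks Y; Delta would get 5.
- Heavy: Echo compares 9, 1, 0, 6 and picks W; Delta would get 4.
Among 1, 5, 4, the best is 5 at Medium. Subgame-perfect outcome: (Medium, Y) with payoffs (5, 4).
For the simultaneous game, intersect best replies.
Delta's best replies: W→Heavy; X→Medium; Y→Heavy; Z→Heavy.
Echo's best replies: Light→W; Medium→Y; Heavy→W.
Only (Heavy, W) has each player best-responding; Nash payoffs (4, 9).
Echo earns 4 sequentially versus 9 at the Nash outcome: worse off.

worse off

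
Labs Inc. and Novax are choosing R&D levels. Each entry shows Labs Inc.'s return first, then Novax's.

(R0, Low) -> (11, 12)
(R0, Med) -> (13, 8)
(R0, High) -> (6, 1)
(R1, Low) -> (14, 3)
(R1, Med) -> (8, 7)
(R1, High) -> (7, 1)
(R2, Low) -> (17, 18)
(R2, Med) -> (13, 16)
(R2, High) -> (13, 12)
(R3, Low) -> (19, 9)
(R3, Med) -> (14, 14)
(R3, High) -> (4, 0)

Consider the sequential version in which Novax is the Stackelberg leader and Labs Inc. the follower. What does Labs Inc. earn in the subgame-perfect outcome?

14

Work backward from Labs Inc.'s decision.
- Low: Labs Inc. compares 11, 14, 17, 19 and picks R3; Novax would get 9.
- Med: Labs Inc. compares 13, 8, 13, 14 and picks R3; Novax would get 14.
- High: Labs Inc. compares 6, 7, 13, 4 and picks R2; Novax would get 12.
Maximizing over 9, 14, 12, Novax chooses Med. Subgame-perfect outcome: (R3, Med) with payoffs (14, 14).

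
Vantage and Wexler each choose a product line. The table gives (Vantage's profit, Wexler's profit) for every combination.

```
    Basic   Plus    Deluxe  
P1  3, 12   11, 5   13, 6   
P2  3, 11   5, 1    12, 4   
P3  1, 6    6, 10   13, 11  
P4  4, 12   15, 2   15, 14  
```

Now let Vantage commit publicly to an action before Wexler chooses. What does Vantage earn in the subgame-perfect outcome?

15

Work backward from Wexler's decision.
- P1 → Wexler plays Basic (best of 12, 5, 6); Vantage gets 3.
- P2 → Wexler plays Basic (best of 11, 1, 4); Vantage gets 3.
- P3 → Wexler plays Deluxe (best of 6, 10, 11); Vantage gets 13.
- P4 → Wexler plays Deluxe (best of 12, 2, 14); Vantage gets 15.
Among 3, 3, 13, 15, the best is 15 at P4. Subgame-perfect outcome: (P4, Deluxe) with payoffs (15, 14).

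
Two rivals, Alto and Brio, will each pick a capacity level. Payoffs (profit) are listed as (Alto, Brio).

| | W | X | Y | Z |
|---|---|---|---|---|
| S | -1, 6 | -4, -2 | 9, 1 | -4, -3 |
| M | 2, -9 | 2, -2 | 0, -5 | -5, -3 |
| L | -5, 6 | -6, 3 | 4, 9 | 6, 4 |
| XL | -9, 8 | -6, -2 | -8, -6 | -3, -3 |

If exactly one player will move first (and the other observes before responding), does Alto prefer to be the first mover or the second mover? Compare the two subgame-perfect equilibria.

second

If Alto leads: Brio's best replies are S→W, M→X, L→Y, XL→W; Alto's induced payoffs -1, 2, 4, -9; outcome (L, Y), payoffs (4, 9).
If Brio leads: Alto's best replies are W→M, X→M, Y→S, Z→L; Brio's induced payoffs -9, -2, 1, 4; outcome (L, Z), payoffs (6, 4).
Alto gets 4 moving first and 6 moving second, so Alto prefers to move second.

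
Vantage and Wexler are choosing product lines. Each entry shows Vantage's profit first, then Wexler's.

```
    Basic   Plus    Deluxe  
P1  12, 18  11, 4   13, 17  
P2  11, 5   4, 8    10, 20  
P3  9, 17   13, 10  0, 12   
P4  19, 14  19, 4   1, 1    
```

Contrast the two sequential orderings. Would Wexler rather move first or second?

If Vantage leads: Wexler's best replies are P1→Basic, P2→Deluxe, P3→Basic, P4→Basic; Vantage's induced payoffs 12, 10, 9, 19; outcome (P4, Basic), payoffs (19, 14).
If Wexler leads: Vantage's best replies are Basic→P4, Plus→P4, Deluxe→P1; Wexler's induced payoffs 14, 4, 17; outcome (P1, Deluxe), payoffs (13, 17).
Wexler gets 17 moving first and 14 moving second, so Wexler prefers to move first.

first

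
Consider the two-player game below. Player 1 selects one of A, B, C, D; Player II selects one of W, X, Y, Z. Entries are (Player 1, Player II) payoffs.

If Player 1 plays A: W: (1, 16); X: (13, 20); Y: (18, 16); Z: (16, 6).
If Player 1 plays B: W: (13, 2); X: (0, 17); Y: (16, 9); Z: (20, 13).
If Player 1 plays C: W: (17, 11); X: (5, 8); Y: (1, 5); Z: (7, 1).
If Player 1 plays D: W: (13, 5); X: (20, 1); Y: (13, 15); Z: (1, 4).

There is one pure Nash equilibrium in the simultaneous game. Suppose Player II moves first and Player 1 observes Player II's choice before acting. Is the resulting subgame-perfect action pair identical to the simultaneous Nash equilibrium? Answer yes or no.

no

Backward induction with Player II moving first.
- W: Player 1 compares 1, 13, 17, 13 and picks C; Player II would get 11.
- X: Player 1 compares 13, 0, 5, 20 and picks D; Player II would get 1.
- Y: Player 1 compares 18, 16, 1, 13 and picks A; Player II would get 16.
- Z: Player 1 compares 16, 20, 7, 1 and picks B; Player II would get 13.
Among 11, 1, 16, 13, the best is 16 at Y. Subgame-perfect outcome: (A, Y) with payoffs (18, 16).
For the simultaneous game, intersect best replies.
Player 1's best replies: W→C; X→D; Y→A; Z→B.
Player II's best replies: A→X; B→X; C→W; D→Y.
Only (C, W) has each player best-responding; Nash payoffs (17, 11).
Sequential outcome (A, Y) differs from the Nash profile (C, W).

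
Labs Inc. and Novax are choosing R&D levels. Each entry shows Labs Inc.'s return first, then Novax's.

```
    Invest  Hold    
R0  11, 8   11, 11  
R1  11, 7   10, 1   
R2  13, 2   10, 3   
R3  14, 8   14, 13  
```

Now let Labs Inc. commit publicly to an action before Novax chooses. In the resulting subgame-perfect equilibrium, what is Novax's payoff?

Backward induction with Labs Inc. moving first.
- R0 → Novax plays Hold (best of 8, 11); Labs Inc. gets 11.
- R1 → Novax plays Invest (best of 7, 1); Labs Inc. gets 11.
- R2 → Novax plays Hold (best of 2, 3); Labs Inc. gets 10.
- R3 → Novax plays Hold (best of 8, 13); Labs Inc. gets 14.
Labs Inc.'s induced payoffs are 11, 11, 10, 14, so Labs Inc. commits to R3. Subgame-perfect outcome: (R3, Hold) with payoffs (14, 13).

13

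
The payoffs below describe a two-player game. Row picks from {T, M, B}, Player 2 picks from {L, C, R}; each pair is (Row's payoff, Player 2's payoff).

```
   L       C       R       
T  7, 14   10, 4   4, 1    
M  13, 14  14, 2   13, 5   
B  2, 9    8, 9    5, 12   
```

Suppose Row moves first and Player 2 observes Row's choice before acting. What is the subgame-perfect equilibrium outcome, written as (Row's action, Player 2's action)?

(M, L)

Player 2 best-responds to each possible Row move:
- T: Player 2 compares 14, 4, 1 and picks L; Row would get 7.
- M: Player 2 compares 14, 2, 5 and picks L; Row would get 13.
- B: Player 2 compares 9, 9, 12 and picks R; Row would get 5.
Row's induced payoffs are 7, 13, 5, so Row commits to M. Subgame-perfect outcome: (M, L) with payoffs (13, 14).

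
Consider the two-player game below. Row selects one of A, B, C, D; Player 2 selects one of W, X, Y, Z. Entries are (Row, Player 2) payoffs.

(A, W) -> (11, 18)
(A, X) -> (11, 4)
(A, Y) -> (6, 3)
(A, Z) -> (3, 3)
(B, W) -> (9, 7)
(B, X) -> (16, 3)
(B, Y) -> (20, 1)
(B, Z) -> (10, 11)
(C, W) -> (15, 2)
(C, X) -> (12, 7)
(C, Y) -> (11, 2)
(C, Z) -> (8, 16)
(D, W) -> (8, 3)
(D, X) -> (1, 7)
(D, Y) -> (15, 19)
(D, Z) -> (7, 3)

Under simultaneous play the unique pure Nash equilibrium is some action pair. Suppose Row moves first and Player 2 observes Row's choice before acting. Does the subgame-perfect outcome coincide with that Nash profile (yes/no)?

no

Backward induction with Row moving first.
- A: Player 2 compares 18, 4, 3, 3 and picks W; Row would get 11.
- B: Player 2 compares 7, 3, 1, 11 and picks Z; Row would get 10.
- C: Player 2 compares 2, 7, 2, 16 and picks Z; Row would get 8.
- D: Player 2 compares 3, 7, 19, 3 and picks Y; Row would get 15.
Among 11, 10, 8, 15, the best is 15 at D. Subgame-perfect outcome: (D, Y) with payoffs (15, 19).
Now find the simultaneous Nash equilibrium.
Row's best replies: W→C; X→B; Y→B; Z→B.
Player 2's best replies: A→W; B→Z; C→Z; D→Y.
The unique mutual best reply is (B, Z), giving (10, 11).
Sequential outcome (D, Y) differs from the Nash profile (B, Z).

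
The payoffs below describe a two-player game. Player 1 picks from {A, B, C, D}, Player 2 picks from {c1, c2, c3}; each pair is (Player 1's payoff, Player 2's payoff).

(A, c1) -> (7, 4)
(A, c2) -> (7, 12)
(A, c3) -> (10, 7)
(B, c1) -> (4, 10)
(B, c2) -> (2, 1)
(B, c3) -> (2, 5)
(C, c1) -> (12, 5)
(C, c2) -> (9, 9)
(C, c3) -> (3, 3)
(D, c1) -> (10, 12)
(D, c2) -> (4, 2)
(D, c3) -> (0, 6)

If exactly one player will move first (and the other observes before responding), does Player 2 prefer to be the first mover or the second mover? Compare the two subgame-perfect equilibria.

If Player 1 leads: Player 2's best replies are A→c2, B→c1, C→c2, D→c1; Player 1's induced payoffs 7, 4, 9, 10; outcome (D, c1), payoffs (10, 12).
If Player 2 leads: Player 1's best replies are c1→C, c2→C, c3→A; Player 2's induced payoffs 5, 9, 7; outcome (C, c2), payoffs (9, 9).
Player 2 gets 9 moving first and 12 moving second, so Player 2 prefers to move second.

second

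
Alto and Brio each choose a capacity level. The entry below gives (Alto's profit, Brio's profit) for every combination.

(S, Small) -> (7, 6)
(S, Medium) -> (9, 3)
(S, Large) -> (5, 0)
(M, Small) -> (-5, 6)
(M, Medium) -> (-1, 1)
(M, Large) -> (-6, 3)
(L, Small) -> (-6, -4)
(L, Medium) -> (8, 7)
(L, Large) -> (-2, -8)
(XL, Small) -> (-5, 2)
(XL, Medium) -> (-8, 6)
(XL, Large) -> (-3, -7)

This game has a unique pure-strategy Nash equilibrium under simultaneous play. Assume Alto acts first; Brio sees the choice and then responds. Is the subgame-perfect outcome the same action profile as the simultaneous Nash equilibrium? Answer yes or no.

Brio best-responds to each possible Alto move:
- S → Brio plays Small (best of 6, 3, 0); Alto gets 7.
- M → Brio plays Small (best of 6, 1, 3); Alto gets -5.
- L → Brio plays Medium (best of -4, 7, -8); Alto gets 8.
- XL → Brio plays Medium (best of 2, 6, -7); Alto gets -8.
Maximizing over 7, -5, 8, -8, Alto chooses L. Subgame-perfect outcome: (L, Medium) with payoffs (8, 7).
For the simultaneous game, intersect best replies.
Alto's best replies: Small→S; Medium→S; Large→S.
Brio's best replies: S→Small; M→Small; L→Medium; XL→Medium.
Only (S, Small) has each player best-responding; Nash payoffs (7, 6).
Sequential outcome (L, Medium) differs from the Nash profile (S, Small).

no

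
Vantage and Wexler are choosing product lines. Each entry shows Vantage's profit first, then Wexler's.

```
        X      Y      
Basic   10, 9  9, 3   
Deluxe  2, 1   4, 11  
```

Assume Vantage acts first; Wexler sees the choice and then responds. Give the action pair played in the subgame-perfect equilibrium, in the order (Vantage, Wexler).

(Basic, X)

Solve by backward induction (Vantage leads).
- Basic: Wexler compares 9, 3 and picks X; Vantage would get 10.
- Deluxe: Wexler compares 1, 11 and picks Y; Vantage would get 4.
Vantage's induced payoffs are 10, 4, so Vantage commits to Basic. Subgame-perfect outcome: (Basic, X) with payoffs (10, 9).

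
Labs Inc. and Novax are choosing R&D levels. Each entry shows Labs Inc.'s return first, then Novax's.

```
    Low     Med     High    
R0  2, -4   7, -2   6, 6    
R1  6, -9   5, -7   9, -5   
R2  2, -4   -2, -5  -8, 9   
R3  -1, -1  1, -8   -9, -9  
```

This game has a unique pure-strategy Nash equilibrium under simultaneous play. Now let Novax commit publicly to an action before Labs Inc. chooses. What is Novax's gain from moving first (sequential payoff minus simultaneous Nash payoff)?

Solve by backward induction (Novax leads).
- Low: Labs Inc. compares 2, 6, 2, -1 and picks R1; Novax would get -9.
- Med: Labs Inc. compares 7, 5, -2, 1 and picks R0; Novax would get -2.
- High: Labs Inc. compares 6, 9, -8, -9 and picks R1; Novax would get -5.
Maximizing over -9, -2, -5, Novax chooses Med. Subgame-perfect outcome: (R0, Med) with payoffs (7, -2).
Under simultaneous play:
Labs Inc.'s best replies: Low→R1; Med→R0; High→R1.
Novax's best replies: R0→High; R1→High; R2→High; R3→Low.
Only (R1, High) has each player best-responding; Nash payoffs (9, -5).
Novax's commitment gain: -2 − -5 = 3.

3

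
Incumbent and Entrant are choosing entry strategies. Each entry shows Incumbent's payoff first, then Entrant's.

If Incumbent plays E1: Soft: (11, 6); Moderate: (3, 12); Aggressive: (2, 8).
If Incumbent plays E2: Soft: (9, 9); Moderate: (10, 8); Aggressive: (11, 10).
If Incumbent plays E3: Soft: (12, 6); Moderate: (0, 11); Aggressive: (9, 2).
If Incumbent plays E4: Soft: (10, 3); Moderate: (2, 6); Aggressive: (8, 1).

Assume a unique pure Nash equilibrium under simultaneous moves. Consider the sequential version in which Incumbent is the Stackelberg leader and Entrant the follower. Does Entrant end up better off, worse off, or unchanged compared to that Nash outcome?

unchanged

Entrant best-responds to each possible Incumbent move:
- E1: Entrant compares 6, 12, 8 and picks Moderate; Incumbent would get 3.
- E2: Entrant compares 9, 8, 10 and picks Aggressive; Incumbent would get 11.
- E3: Entrant compares 6, 11, 2 and picks Moderate; Incumbent would get 0.
- E4: Entrant compares 3, 6, 1 and picks Moderate; Incumbent would get 2.
Maximizing over 3, 11, 0, 2, Incumbent chooses E2. Subgame-perfect outcome: (E2, Aggressive) with payoffs (11, 10).
Now find the simultaneous Nash equilibrium.
Incumbent's best replies: Soft→E3; Moderate→E2; Aggressive→E2.
Entrant's best replies: E1→Moderate; E2→Aggressive; E3→Moderate; E4→Moderate.
The unique mutual best reply is (E2, Aggressive), giving (11, 10).
Entrant earns 10 sequentially versus 10 at the Nash outcome: unchanged.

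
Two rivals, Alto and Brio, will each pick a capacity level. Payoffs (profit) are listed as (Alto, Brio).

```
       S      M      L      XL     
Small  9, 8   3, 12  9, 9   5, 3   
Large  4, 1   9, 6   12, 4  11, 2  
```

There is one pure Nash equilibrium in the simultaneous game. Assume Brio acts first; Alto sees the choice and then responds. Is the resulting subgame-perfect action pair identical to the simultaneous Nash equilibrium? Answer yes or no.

no

Alto best-responds to each possible Brio move:
- S: Alto compares 9, 4 and picks Small; Brio would get 8.
- M: Alto compares 3, 9 and picks Large; Brio would get 6.
- L: Alto compares 9, 12 and picks Large; Brio would get 4.
- XL: Alto compares 5, 11 and picks Large; Brio would get 2.
Maximizing over 8, 6, 4, 2, Brio chooses S. Subgame-perfect outcome: (Small, S) with payoffs (9, 8).
For the simultaneous game, intersect best replies.
Alto's best replies: S→Small; M→Large; L→Large; XL→Large.
Brio's best replies: Small→M; Large→M.
Only (Large, M) has each player best-responding; Nash payoffs (9, 6).
Sequential outcome (Small, S) differs from the Nash profile (Large, M).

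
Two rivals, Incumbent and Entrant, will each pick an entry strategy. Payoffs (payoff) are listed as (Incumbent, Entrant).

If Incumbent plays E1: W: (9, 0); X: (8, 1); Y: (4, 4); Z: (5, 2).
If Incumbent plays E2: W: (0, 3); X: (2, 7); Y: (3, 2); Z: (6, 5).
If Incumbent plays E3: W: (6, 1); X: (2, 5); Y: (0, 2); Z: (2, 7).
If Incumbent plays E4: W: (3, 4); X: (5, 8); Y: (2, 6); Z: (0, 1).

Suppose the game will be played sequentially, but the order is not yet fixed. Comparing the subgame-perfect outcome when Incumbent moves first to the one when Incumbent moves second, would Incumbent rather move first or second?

second

If Incumbent leads: Entrant's best replies are E1→Y, E2→X, E3→Z, E4→X; Incumbent's induced payoffs 4, 2, 2, 5; outcome (E4, X), payoffs (5, 8).
If Entrant leads: Incumbent's best replies are W→E1, X→E1, Y→E1, Z→E2; Entrant's induced payoffs 0, 1, 4, 5; outcome (E2, Z), payoffs (6, 5).
Incumbent gets 5 moving first and 6 moving second, so Incumbent prefers to move second.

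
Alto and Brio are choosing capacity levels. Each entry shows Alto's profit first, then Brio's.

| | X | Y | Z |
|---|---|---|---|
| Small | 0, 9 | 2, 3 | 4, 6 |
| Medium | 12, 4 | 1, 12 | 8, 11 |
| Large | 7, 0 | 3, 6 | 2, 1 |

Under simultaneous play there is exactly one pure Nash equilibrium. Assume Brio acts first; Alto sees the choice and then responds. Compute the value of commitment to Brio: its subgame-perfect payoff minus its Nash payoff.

Work backward from Alto's decision.
- X → Alto plays Medium (best of 0, 12, 7); Brio gets 4.
- Y → Alto plays Large (best of 2, 1, 3); Brio gets 6.
- Z → Alto plays Medium (best of 4, 8, 2); Brio gets 11.
Among 4, 6, 11, the best is 11 at Z. Subgame-perfect outcome: (Medium, Z) with payoffs (8, 11).
For the simultaneous game, intersect best replies.
Alto's best replies: X→Medium; Y→Large; Z→Medium.
Brio's best replies: Small→X; Medium→Y; Large→Y.
Only (Large, Y) has each player best-responding; Nash payoffs (3, 6).
Brio's commitment gain: 11 − 6 = 5.

5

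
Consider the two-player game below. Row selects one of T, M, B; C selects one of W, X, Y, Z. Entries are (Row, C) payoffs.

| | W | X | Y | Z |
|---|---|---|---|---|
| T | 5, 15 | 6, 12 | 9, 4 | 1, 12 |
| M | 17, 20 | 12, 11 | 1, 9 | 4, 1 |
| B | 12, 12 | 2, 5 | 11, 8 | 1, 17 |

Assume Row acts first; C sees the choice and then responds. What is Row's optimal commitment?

Work backward from C's decision.
- T → C plays W (best of 15, 12, 4, 12); Row gets 5.
- M → C plays W (best of 20, 11, 9, 1); Row gets 17.
- B → C plays Z (best of 12, 5, 8, 17); Row gets 1.
Row's induced payoffs are 5, 17, 1, so Row commits to M. Subgame-perfect outcome: (M, W) with payoffs (17, 20).

M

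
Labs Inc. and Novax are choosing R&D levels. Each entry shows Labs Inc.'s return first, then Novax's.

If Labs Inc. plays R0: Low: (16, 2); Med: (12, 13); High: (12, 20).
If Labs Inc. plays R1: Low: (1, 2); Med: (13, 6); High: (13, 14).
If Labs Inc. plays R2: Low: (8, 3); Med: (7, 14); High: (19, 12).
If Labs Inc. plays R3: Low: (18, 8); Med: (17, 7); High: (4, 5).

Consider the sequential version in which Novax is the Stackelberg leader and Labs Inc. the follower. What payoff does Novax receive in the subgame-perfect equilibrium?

Work backward from Labs Inc.'s decision.
- Low: BR = R3, leader payoff 8.
- Med: BR = R3, leader payoff 7.
- High: BR = R2, leader payoff 12.
Among 8, 7, 12, the best is 12 at High. Subgame-perfect outcome: (R2, High) with payoffs (19, 12).

12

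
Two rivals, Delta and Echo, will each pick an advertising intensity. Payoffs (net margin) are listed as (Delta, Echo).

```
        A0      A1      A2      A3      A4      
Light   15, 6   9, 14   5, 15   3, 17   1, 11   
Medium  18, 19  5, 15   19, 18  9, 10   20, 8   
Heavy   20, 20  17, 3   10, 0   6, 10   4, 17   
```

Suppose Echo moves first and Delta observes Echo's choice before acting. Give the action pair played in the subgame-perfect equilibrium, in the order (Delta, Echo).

(Heavy, A0)

Solve by backward induction (Echo leads).
- A0: BR = Heavy, leader payoff 20.
- A1: BR = Heavy, leader payoff 3.
- A2: BR = Medium, leader payoff 18.
- A3: BR = Medium, leader payoff 10.
- A4: BR = Medium, leader payoff 8.
Among 20, 3, 18, 10, 8, the best is 20 at A0. Subgame-perfect outcome: (Heavy, A0) with payoffs (20, 20).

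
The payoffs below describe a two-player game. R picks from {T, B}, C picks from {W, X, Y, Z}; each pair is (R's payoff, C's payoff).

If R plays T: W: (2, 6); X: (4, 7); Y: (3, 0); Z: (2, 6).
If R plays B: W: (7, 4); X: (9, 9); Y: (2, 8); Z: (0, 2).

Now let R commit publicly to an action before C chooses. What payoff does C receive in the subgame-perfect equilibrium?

9

Work backward from C's decision.
- T: BR = X, leader payoff 4.
- B: BR = X, leader payoff 9.
R's induced payoffs are 4, 9, so R commits to B. Subgame-perfect outcome: (B, X) with payoffs (9, 9).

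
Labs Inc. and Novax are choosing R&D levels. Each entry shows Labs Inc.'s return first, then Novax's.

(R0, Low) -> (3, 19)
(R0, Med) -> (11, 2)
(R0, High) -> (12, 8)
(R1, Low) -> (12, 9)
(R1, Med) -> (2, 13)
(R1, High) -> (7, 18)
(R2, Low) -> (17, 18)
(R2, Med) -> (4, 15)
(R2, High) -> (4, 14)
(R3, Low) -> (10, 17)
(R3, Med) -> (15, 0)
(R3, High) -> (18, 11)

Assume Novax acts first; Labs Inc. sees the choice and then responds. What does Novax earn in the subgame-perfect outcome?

Solve by backward induction (Novax leads).
- Low → Labs Inc. plays R2 (best of 3, 12, 17, 10); Novax gets 18.
- Med → Labs Inc. plays R3 (best of 11, 2, 4, 15); Novax gets 0.
- High → Labs Inc. plays R3 (best of 12, 7, 4, 18); Novax gets 11.
Maximizing over 18, 0, 11, Novax chooses Low. Subgame-perfect outcome: (R2, Low) with payoffs (17, 18).

18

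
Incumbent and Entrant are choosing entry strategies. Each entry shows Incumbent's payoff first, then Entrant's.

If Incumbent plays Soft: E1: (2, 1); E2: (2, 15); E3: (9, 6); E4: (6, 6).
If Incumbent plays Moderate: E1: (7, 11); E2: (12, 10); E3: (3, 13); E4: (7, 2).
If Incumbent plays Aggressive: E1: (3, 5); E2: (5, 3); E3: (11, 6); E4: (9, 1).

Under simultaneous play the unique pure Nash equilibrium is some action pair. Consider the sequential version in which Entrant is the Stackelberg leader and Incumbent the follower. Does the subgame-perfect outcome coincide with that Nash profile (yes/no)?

Incumbent best-responds to each possible Entrant move:
- E1 → Incumbent plays Moderate (best of 2, 7, 3); Entrant gets 11.
- E2 → Incumbent plays Moderate (best of 2, 12, 5); Entrant gets 10.
- E3 → Incumbent plays Aggressive (best of 9, 3, 11); Entrant gets 6.
- E4 → Incumbent plays Aggressive (best of 6, 7, 9); Entrant gets 1.
Entrant's induced payoffs are 11, 10, 6, 1, so Entrant commits to E1. Subgame-perfect outcome: (Moderate, E1) with payoffs (7, 11).
Under simultaneous play:
Incumbent's best replies: E1→Moderate; E2→Moderate; E3→Aggressive; E4→Aggressive.
Entrant's best replies: Soft→E2; Moderate→E3; Aggressive→E3.
The unique mutual best reply is (Aggressive, E3), giving (11, 6).
Sequential outcome (Moderate, E1) differs from the Nash profile (Aggressive, E3).

no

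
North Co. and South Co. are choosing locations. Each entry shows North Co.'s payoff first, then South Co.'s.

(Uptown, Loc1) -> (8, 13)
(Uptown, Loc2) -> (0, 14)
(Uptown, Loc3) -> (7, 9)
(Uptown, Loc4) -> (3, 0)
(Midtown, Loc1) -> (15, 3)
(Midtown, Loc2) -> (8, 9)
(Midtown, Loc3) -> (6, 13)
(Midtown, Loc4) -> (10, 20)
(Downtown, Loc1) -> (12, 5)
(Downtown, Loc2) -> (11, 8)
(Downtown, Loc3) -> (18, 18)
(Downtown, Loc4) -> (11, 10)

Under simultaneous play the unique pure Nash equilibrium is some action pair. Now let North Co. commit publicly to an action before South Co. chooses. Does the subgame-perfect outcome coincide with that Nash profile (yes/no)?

Solve by backward induction (North Co. leads).
- Uptown: BR = Loc2, leader payoff 0.
- Midtown: BR = Loc4, leader payoff 10.
- Downtown: BR = Loc3, leader payoff 18.
Maximizing over 0, 10, 18, North Co. chooses Downtown. Subgame-perfect outcome: (Downtown, Loc3) with payoffs (18, 18).
Under simultaneous play:
North Co.'s best replies: Loc1→Midtown; Loc2→Downtown; Loc3→Downtown; Loc4→Downtown.
South Co.'s best replies: Uptown→Loc2; Midtown→Loc4; Downtown→Loc3.
The unique mutual best reply is (Downtown, Loc3), giving (18, 18).
Sequential outcome (Downtown, Loc3) coincides with the Nash profile (Downtown, Loc3).

yes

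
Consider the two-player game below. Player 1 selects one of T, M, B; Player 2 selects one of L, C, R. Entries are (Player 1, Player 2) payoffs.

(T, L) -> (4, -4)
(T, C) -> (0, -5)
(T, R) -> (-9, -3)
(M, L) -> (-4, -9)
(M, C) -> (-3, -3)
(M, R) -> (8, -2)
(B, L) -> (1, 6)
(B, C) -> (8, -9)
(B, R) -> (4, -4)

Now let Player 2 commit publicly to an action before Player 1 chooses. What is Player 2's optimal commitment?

R

Solve by backward induction (Player 2 leads).
- L → Player 1 plays T (best of 4, -4, 1); Player 2 gets -4.
- C → Player 1 plays B (best of 0, -3, 8); Player 2 gets -9.
- R → Player 1 plays M (best of -9, 8, 4); Player 2 gets -2.
Player 2's induced payoffs are -4, -9, -2, so Player 2 commits to R. Subgame-perfect outcome: (M, R) with payoffs (8, -2).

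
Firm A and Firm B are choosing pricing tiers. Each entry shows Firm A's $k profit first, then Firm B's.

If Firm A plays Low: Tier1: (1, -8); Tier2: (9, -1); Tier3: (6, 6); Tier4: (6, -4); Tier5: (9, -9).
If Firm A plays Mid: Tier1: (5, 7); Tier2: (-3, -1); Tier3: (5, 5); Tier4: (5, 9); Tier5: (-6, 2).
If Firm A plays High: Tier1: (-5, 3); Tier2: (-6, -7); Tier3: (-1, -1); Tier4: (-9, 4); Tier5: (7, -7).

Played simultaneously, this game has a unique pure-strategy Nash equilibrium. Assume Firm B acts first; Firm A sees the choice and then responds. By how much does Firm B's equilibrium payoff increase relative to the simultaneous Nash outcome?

1

Firm A best-responds to each possible Firm B move:
- Tier1: BR = Mid, leader payoff 7.
- Tier2: BR = Low, leader payoff -1.
- Tier3: BR = Low, leader payoff 6.
- Tier4: BR = Low, leader payoff -4.
- Tier5: BR = Low, leader payoff -9.
Among 7, -1, 6, -4, -9, the best is 7 at Tier1. Subgame-perfect outcome: (Mid, Tier1) with payoffs (5, 7).
Now find the simultaneous Nash equilibrium.
Firm A's best replies: Tier1→Mid; Tier2→Low; Tier3→Low; Tier4→Low; Tier5→Low.
Firm B's best replies: Low→Tier3; Mid→Tier4; High→Tier4.
The unique mutual best reply is (Low, Tier3), giving (6, 6).
Firm B's commitment gain: 7 − 6 = 1.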